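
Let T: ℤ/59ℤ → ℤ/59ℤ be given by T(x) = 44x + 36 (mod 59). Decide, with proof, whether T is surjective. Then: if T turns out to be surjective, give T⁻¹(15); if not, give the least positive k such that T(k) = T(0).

By definition, T is surjective if every y in the codomain equals T(x) for some x in the domain.
Since gcd(44, 59) = 1, 44 is invertible modulo 59. Euclid's algorithm: 59 = 1·44 + 15, 44 = 2·15 + 14, 15 = 1·14 + 1; back-substituting gives 1 = 55·44 − 41·59, so 44⁻¹ ≡ 55 (mod 59).
For any y ∈ ℤ/59ℤ, x = 55(y − 36) mod 59 satisfies T(x) = 44·55(y − 36) + 36 ≡ y (since 44·55 ≡ 1 mod 59). So every y has a preimage.
Therefore T is surjective.
Since T is surjective, we compute T⁻¹(15): solve 44x + 36 ≡ 15 (mod 59), i.e. 44x ≡ 38 (mod 59).
Multiplying by 44⁻¹ = 55 gives x ≡ 55·38 = 2090 = 35·59 + 25 ≡ 25 (mod 59).
Check: T(25) = 44·25 + 36 = 1136 = 19·59 + 15 ≡ 15 (mod 59).

25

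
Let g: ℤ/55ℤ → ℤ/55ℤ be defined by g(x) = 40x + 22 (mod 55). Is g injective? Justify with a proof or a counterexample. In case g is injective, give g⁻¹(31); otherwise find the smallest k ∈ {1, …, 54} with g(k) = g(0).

11

We have gcd(40, 55) = 5 > 1. Taking x_1 = 0 and x_2 = 11: g(0) = 22 and g(11) = 40·11 + 22 = 462 ≡ 22 (mod 55).
So g(0) = g(11) while 0 ≠ 11, hence g is not injective.
Since g is not injective, we find the least positive k with g(k) = g(0): this means 40k ≡ 0 (mod 55), i.e. 55 ∣ 40k. Since gcd(40, 55) = 5, dividing through by 5 this holds exactly when 11 ∣ 8k, and as gcd(8, 11) = 1, exactly when 11 ∣ k.
The smallest positive such k is 11.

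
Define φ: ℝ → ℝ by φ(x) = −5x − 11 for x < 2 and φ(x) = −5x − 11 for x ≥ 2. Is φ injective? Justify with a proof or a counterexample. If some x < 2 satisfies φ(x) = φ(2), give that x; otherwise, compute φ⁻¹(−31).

4

Both pieces are strictly decreasing (slopes −5 and −5), so each is injective on its own interval.
The left piece maps (−∞, 2) onto (−21, ∞); the right piece maps [2, ∞) onto (−∞, −21].
These images are disjoint, so no value is attained by both pieces. Therefore φ is injective.
Because the two images are disjoint, no x < 2 has φ(x) = φ(2), so we compute φ⁻¹(−31): −31 lies in (−∞, −21], so solve −5x − 11 = −31: x = (−31 + 11)/(−5) = 4.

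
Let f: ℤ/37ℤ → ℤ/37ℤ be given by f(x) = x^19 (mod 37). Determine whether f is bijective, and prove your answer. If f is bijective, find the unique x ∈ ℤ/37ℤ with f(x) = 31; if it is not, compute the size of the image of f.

Since 37 is prime, the nonzero elements of ℤ/37ℤ form a cyclic group of order 36.
As gcd(19, 36) = 1, raising to the 19th power is a bijection on this group: if a^19 ≡ b^19 then (ab^{−1})^19 = 1, and the only element of order dividing gcd(19, 36) = 1 is 1, so a = b.
With f(0) = 0 this makes f injective on all of ℤ/37ℤ, hence bijective (finite equal-size domain and codomain). In particular f is bijective.
Since f is bijective, we find the preimage of 31. The inverse of x ↦ x^19 on (ℤ/37ℤ)^× is x ↦ x^19, because 19·19 = 361 = 10·36 + 1 ≡ 1 (mod 36) and x^{36} = 1 for x ≠ 0 (Fermat). So f⁻¹(31) = 31^19 mod 37.
Repeated squaring mod 37: 31^1 ≡ 31, 31^2 ≡ 31² = 961 ≡ 36, 31^4 ≡ 36² = 1296 ≡ 1, 31^8 ≡ 1² = 1, 31^16 ≡ 1² = 1. Since 19 = 16 + 2 + 1, 31^19 ≡ 1·36·31: 1·36 = 36, then 36·31 = 1116 ≡ 6. So 31^19 ≡ 6 (mod 37).
Hence f⁻¹(31) = 6.

6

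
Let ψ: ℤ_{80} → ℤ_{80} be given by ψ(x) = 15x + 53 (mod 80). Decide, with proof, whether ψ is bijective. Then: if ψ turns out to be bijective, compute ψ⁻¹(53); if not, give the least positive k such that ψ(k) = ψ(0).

16

Recall: injectivity means: for all x_1, x_2 in the domain, ψ(x_1) = ψ(x_2) implies x_1 = x_2.
We have gcd(15, 80) = 5 > 1. Taking x_1 = 0 and x_2 = 16: ψ(0) = 53 and ψ(16) = 15·16 + 53 = 293 ≡ 53 (mod 80).
So ψ(0) = ψ(16) while 0 ≠ 16, hence ψ is not injective, hence not bijective.
Since ψ is not bijective, we find the least positive k with ψ(k) = ψ(0): this means 15k ≡ 0 (mod 80), i.e. 80 ∣ 15k. Since gcd(15, 80) = 5, dividing through by 5 this holds exactly when 16 ∣ 3k, and as gcd(3, 16) = 1, exactly when 16 ∣ k.
The smallest positive such k is 16.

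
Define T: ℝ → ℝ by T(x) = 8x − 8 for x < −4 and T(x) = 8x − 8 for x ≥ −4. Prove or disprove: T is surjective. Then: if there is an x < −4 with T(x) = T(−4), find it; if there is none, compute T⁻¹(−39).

Both pieces are strictly increasing (slopes 8 and 8), so each is injective on its own interval.
The left piece maps (−∞, −4) onto (−∞, −40); the right piece maps [−4, ∞) onto [−40, ∞).
These images together cover ℝ, so T is surjective.
Because the two images are disjoint, no x < −4 has T(x) = T(−4), so we compute T⁻¹(−39): −39 lies in [−40, ∞), so solve 8x − 8 = −39: x = (−39 + 8)/8 = −31/8.

-31/8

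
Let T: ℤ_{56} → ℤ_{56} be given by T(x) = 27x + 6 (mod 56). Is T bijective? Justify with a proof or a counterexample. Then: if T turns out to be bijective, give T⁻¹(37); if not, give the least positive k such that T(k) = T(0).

If T(x_1) = T(x_2), then 27x_1 ≡ 27x_2 (mod 56). Because gcd(27, 56) = 1, we may cancel 27 to get x_1 ≡ x_2 (mod 56).
We now compute 27⁻¹ mod 56 explicitly. Euclid's algorithm: 56 = 2·27 + 2, 27 = 13·2 + 1; back-substituting gives 1 = 27·27 − 13·56, so 27⁻¹ ≡ 27 (mod 56).
Then y ↦ 27(y − 6) is a two-sided inverse to T, so every y ∈ ℤ_{56} has a preimage.
So T is bijective.
Since T is bijective, we compute T⁻¹(37): solve 27x + 6 ≡ 37 (mod 56), i.e. 27x ≡ 31 (mod 56).
Multiplying by 27⁻¹ = 27 gives x ≡ 27·31 = 837 = 14·56 + 53 ≡ 53 (mod 56).
Check: T(53) = 27·53 + 6 = 1437 = 25·56 + 37 ≡ 37 (mod 56).

53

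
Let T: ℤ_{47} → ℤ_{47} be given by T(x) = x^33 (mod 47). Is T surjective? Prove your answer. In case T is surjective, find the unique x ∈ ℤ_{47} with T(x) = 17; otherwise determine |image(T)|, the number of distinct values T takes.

3

Since 47 is prime, the nonzero elements of ℤ_{47} form a cyclic group of order 46.
As gcd(33, 46) = 1, raising to the 33rd power is a bijection on this group: if a^33 ≡ b^33 then (ab^{−1})^33 = 1, and the only element of order dividing gcd(33, 46) = 1 is 1, so a = b.
With T(0) = 0 this makes T injective on all of ℤ_{47}, hence bijective (finite equal-size domain and codomain). In particular T is surjective.
Since T is surjective, we find the preimage of 17. The inverse of x ↦ x^33 on (ℤ_{47})^× is x ↦ x^7, because 33·7 = 231 = 5·46 + 1 ≡ 1 (mod 46) and x^{46} = 1 for x ≠ 0 (Fermat). So T⁻¹(17) = 17^7 mod 47.
Repeated squaring mod 47: 17^1 ≡ 17, 17^2 ≡ 17² = 289 ≡ 7, 17^4 ≡ 7² = 49 ≡ 2. Since 7 = 4 + 2 + 1, 17^7 ≡ 2·7·17: 2·7 = 14, then 14·17 = 238 ≡ 3. So 17^7 ≡ 3 (mod 47).
Hence T⁻¹(17) = 3.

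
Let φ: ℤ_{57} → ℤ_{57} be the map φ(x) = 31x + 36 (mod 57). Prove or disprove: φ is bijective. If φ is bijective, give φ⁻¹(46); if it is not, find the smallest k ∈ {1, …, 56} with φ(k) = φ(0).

4

If φ(x_1) = φ(x_2), then 31x_1 ≡ 31x_2 (mod 57). Because gcd(31, 57) = 1, we may cancel 31 to get x_1 ≡ x_2 (mod 57).
We now compute 31⁻¹ mod 57 explicitly. Euclid's algorithm: 57 = 1·31 + 26, 31 = 1·26 + 5, 26 = 5·5 + 1; back-substituting gives 1 = 46·31 − 25·57, so 31⁻¹ ≡ 46 (mod 57).
For any y ∈ ℤ_{57}, x = 46(y − 36) mod 57 satisfies φ(x) = 31·46(y − 36) + 36 ≡ y (since 31·46 ≡ 1 mod 57). So every y has a preimage.
Thus φ is bijective.
Since φ is bijective, we find φ⁻¹(46): we need 31x ≡ 46 − 36 ≡ 10 (mod 57). Using 31⁻¹ = 46: x ≡ 46·10 = 460 = 8·57 + 4, so x = 4.
Check: φ(4) = 31·4 + 36 = 160 = 2·57 + 46 ≡ 46 (mod 57).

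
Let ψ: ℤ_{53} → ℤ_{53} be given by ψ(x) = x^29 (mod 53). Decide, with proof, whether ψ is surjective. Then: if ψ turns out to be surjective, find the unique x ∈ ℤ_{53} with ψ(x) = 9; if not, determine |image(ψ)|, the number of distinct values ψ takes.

29

Since 53 is prime, the nonzero elements of ℤ_{53} form a cyclic group of order 52.
As gcd(29, 52) = 1, raising to the 29th power is a bijection on this group: if a^29 ≡ b^29 then (ab^{−1})^29 = 1, and the only element of order dividing gcd(29, 52) = 1 is 1, so a = b.
With ψ(0) = 0 this makes ψ injective on all of ℤ_{53}, hence bijective (finite equal-size domain and codomain). In particular ψ is surjective.
Since ψ is surjective, we find the preimage of 9. The inverse of x ↦ x^29 on (ℤ_{53})^× is x ↦ x^9, because 29·9 = 261 = 5·52 + 1 ≡ 1 (mod 52) and x^{52} = 1 for x ≠ 0 (Fermat). So ψ⁻¹(9) = 9^9 mod 53.
Repeated squaring mod 53: 9^1 ≡ 9, 9^2 ≡ 9² = 81 ≡ 28, 9^4 ≡ 28² = 784 ≡ 42, 9^8 ≡ 42² = 1764 ≡ 15. Since 9 = 8 + 1, 9^9 ≡ 15·9: 15·9 = 135 ≡ 29. So 9^9 ≡ 29 (mod 53).
Hence ψ⁻¹(9) = 29.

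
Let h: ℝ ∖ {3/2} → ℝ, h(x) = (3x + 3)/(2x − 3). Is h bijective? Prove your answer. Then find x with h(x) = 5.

If h(x) = 3/2, cross-multiplying gives 2(3x + 3) = 3(2x − 3), which simplifies to 6 = −9 — false.  So 3/2 has no preimage and h is not surjective.
Thus h is not bijective.
Solving h(x) = 5: cross-multiplying gives 3x + 3 = 5(2x − 3), which rearranges to −7x = −18, so x = 18/7.

18/7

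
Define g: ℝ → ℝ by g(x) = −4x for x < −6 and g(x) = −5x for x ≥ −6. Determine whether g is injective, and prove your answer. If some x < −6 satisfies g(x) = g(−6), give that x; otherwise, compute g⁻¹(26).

-15/2

Both pieces are strictly decreasing (slopes −4 and −5), so each is injective on its own interval.
The left piece maps (−∞, −6) onto (24, ∞); the right piece maps [−6, ∞) onto (−∞, 30].
These images overlap. In particular g(−6) = 30 (right piece), and solving −4x = 30 on the left piece gives x = −15/2 < −6.
So g(−15/2) = g(−6) with −15/2 ≠ −6, and g is not injective. This x = −15/2 is the requested value below −6.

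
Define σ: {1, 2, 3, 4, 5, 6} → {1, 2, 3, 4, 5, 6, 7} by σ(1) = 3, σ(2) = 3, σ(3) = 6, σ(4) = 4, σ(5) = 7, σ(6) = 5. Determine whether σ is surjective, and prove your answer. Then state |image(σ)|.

5

No element maps to 1, so σ is not surjective.
The image of σ is {3, 4, 5, 6, 7}, which has 5 elements.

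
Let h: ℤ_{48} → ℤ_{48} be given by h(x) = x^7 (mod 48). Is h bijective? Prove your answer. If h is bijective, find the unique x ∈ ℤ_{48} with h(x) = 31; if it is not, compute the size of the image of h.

h(0) = 0^7 = 0.
h(6): Repeated squaring mod 48: 6^1 ≡ 6, 6^2 ≡ 6² = 36, 6^4 ≡ 36² = 1296 ≡ 0. Since 7 = 4 + 2 + 1, 6^7 ≡ 0·36·6: 0·36 = 0, then 0·6 = 0. So 6^7 ≡ 0 (mod 48).
So h(0) = h(6) = 0 while 0 ≠ 6, thus h is not injective, hence not bijective.
Since h is not bijective, we determine |image(h)|. Computing x^7 mod 48 for each x (by repeated squaring, reducing mod 48 at every step), the values h(0), h(1), …, h(47) are: 0, 1, 32, 27, 16, 29, 0, 7, 32, 9, 16, 35, 0, 37, 32, 15, 16, 17, 0, 43, 32, 45, 16, 23, 0, 25, 32, 3, 16, 5, 0, 31, 32, 33, 16, 11, 0, 13, 32, 39, 16, 41, 0, 19, 32, 21, 16, 47.
The distinct values are {0, 1, 3, 5, 7, 9, 11, 13, 15, 16, 17, 19, 21, 23, 25, 27, 29, 31, 32, 33, 35, 37, 39, 41, 43, 45, 47}; there are 27 of them.

27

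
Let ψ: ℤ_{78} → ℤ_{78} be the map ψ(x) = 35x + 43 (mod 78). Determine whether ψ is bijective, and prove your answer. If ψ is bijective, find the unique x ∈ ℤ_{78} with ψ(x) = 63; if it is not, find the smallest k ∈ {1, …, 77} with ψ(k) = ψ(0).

Suppose ψ(a) = ψ(b) in ℤ_{78}. Then 35a + 43 ≡ 35b + 43 (mod 78), hence 35(a − b) ≡ 0 (mod 78).
Since gcd(35, 78) = 1, 35 is invertible modulo 78, hence a − b ≡ 0 (mod 78), i.e. a = b.
We now compute 35⁻¹ mod 78 explicitly. Euclid's algorithm: 78 = 2·35 + 8, 35 = 4·8 + 3, 8 = 2·3 + 2, 3 = 1·2 + 1; back-substituting gives 1 = 29·35 − 13·78, so 35⁻¹ ≡ 29 (mod 78).
Then y ↦ 29(y − 43) is a two-sided inverse to ψ, so every y ∈ ℤ_{78} has a preimage.
So ψ is bijective.
Since ψ is bijective, we compute ψ⁻¹(63): solve 35x + 43 ≡ 63 (mod 78), i.e. 35x ≡ 20 (mod 78).
Multiplying by 35⁻¹ = 29 gives x ≡ 29·20 = 580 = 7·78 + 34 ≡ 34 (mod 78).
Check: ψ(34) = 35·34 + 43 = 1233 = 15·78 + 63 ≡ 63 (mod 78).

34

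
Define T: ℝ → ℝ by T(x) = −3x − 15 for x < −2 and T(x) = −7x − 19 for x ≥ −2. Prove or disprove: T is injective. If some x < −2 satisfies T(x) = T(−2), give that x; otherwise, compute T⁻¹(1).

-10/3

Both pieces are strictly decreasing (slopes −3 and −7), so each is injective on its own interval.
The left piece maps (−∞, −2) onto (−9, ∞); the right piece maps [−2, ∞) onto (−∞, −5].
These images overlap. In particular T(−2) = −5 (right piece), and solving −3x − 15 = −5 on the left piece gives x = −10/3 < −2.
So T(−10/3) = T(−2) with −10/3 ≠ −2, and T is not injective. This x = −10/3 is the requested value below −2.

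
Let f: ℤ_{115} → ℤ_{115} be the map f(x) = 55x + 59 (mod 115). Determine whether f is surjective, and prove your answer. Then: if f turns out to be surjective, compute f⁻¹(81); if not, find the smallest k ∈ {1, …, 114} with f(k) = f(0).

Recall that surjectivity means every element of the codomain has a preimage under f.
Since gcd(55, 115) = 5, we have 55x ≡ 0 (mod 5) for all x, so f(x) ≡ 4 (mod 5).
But 0 ≢ 4 (mod 5), so 0 ∈ ℤ_{115} has no preimage. Thus f is not surjective.
Since f is not surjective, we find the least positive k with f(k) = f(0): this means 55k ≡ 0 (mod 115), i.e. 115 ∣ 55k. Since gcd(55, 115) = 5, dividing through by 5 this holds exactly when 23 ∣ 11k, and as gcd(11, 23) = 1, exactly when 23 ∣ k.
The smallest positive such k is 23.

23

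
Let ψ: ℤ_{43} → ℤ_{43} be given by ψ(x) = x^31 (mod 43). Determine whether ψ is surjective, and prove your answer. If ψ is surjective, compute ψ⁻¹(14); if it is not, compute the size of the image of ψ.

9

Since 43 is prime, the nonzero elements of ℤ_{43} form a cyclic group of order 42.
As gcd(31, 42) = 1, raising to the 31st power is a bijection on this group: if x_1^31 ≡ x_2^31 then (x_1x_2^{−1})^31 = 1, and the only element of order dividing gcd(31, 42) = 1 is 1, so x_1 = x_2.
With ψ(0) = 0 this makes ψ injective on all of ℤ_{43}, hence bijective (finite equal-size domain and codomain). In particular ψ is surjective.
Since ψ is surjective, we find the preimage of 14. The inverse of x ↦ x^31 on (ℤ_{43})^× is x ↦ x^19, because 31·19 = 589 = 14·42 + 1 ≡ 1 (mod 42) and x^{42} = 1 for x ≠ 0 (Fermat). So ψ⁻¹(14) = 14^19 mod 43.
Repeated squaring mod 43: 14^1 ≡ 14, 14^2 ≡ 14² = 196 ≡ 24, 14^4 ≡ 24² = 576 ≡ 17, 14^8 ≡ 17² = 289 ≡ 31, 14^16 ≡ 31² = 961 ≡ 15. Since 19 = 16 + 2 + 1, 14^19 ≡ 15·24·14: 15·24 = 360 ≡ 16, then 16·14 = 224 ≡ 9. So 14^19 ≡ 9 (mod 43).
Hence ψ⁻¹(14) = 9.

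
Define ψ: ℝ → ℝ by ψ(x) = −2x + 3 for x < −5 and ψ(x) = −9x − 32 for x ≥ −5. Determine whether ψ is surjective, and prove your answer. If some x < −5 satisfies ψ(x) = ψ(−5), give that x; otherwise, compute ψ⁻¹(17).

Both pieces are strictly decreasing (slopes −2 and −9), so each is injective on its own interval.
The left piece maps (−∞, −5) onto (13, ∞); the right piece maps [−5, ∞) onto (−∞, 13].
These images together cover ℝ, so ψ is surjective.
Because the two images are disjoint, no x < −5 has ψ(x) = ψ(−5), so we compute ψ⁻¹(17): 17 lies in (13, ∞), so solve −2x + 3 = 17: x = (17 − 3)/(−2) = −7.

-7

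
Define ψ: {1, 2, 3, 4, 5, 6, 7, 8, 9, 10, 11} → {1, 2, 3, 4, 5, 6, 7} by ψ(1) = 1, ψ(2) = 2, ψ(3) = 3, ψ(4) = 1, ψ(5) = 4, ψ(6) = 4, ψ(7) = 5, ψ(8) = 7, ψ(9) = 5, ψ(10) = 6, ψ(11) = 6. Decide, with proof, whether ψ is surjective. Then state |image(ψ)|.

Every element of the codomain has a preimage: 1 = ψ(1), 2 = ψ(2), 3 = ψ(3), 4 = ψ(5), 5 = ψ(7), 6 = ψ(10), 7 = ψ(8).
Hence ψ is surjective.
The image of ψ is {1, 2, 3, 4, 5, 6, 7}, which has 7 elements.

7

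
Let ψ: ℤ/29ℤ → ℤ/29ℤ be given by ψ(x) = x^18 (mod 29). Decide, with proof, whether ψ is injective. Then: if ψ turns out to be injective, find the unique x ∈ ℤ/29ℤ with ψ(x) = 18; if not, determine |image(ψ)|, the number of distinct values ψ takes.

ψ(14): Repeated squaring mod 29: 14^1 ≡ 14, 14^2 ≡ 14² = 196 ≡ 22, 14^4 ≡ 22² = 484 ≡ 20, 14^8 ≡ 20² = 400 ≡ 23, 14^16 ≡ 23² = 529 ≡ 7. Since 18 = 16 + 2, 14^18 ≡ 7·22: 7·22 = 154 ≡ 9. So 14^18 ≡ 9 (mod 29).
ψ(15): Repeated squaring mod 29: 15^1 ≡ 15, 15^2 ≡ 15² = 225 ≡ 22, 15^4 ≡ 22² = 484 ≡ 20, 15^8 ≡ 20² = 400 ≡ 23, 15^16 ≡ 23² = 529 ≡ 7. Since 18 = 16 + 2, 15^18 ≡ 7·22: 7·22 = 154 ≡ 9. So 15^18 ≡ 9 (mod 29).
So ψ(14) = ψ(15) = 9 while 14 ≠ 15, thus ψ is not injective.
Since ψ is not injective, we determine |image(ψ)|. Computing x^18 mod 29 for each x (by repeated squaring, reducing mod 29 at every step), the values ψ(0), ψ(1), …, ψ(28) are: 0, 1, 13, 6, 24, 16, 20, 23, 22, 7, 5, 4, 28, 25, 9, 9, 25, 28, 4, 5, 7, 22, 23, 20, 16, 24, 6, 13, 1.
The distinct values are {0, 1, 4, 5, 6, 7, 9, 13, 16, 20, 22, 23, 24, 25, 28}; there are 15 of them.

15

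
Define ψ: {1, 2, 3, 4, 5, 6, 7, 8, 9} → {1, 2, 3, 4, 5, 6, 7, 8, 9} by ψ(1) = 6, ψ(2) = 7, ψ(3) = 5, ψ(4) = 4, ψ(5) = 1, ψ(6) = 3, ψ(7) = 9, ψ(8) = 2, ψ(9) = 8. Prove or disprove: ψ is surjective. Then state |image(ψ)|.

9

Every element of the codomain has a preimage: 1 = ψ(5), 2 = ψ(8), 3 = ψ(6), 4 = ψ(4), 5 = ψ(3), 6 = ψ(1), 7 = ψ(2), 8 = ψ(9), 9 = ψ(7).
Hence ψ is surjective.
The image of ψ is {1, 2, 3, 4, 5, 6, 7, 8, 9}, which has 9 elements.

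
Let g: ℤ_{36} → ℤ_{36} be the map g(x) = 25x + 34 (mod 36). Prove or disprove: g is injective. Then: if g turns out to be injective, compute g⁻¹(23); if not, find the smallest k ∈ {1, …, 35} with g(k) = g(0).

1

Suppose g(x_1) = g(x_2) in ℤ_{36}. Then 25x_1 + 34 ≡ 25x_2 + 34 (mod 36), therefore 25(x_1 − x_2) ≡ 0 (mod 36).
Since gcd(25, 36) = 1, 25 is invertible modulo 36, hence x_1 − x_2 ≡ 0 (mod 36), i.e. x_1 = x_2.
Hence g is injective.
We now compute 25⁻¹ mod 36 explicitly. Euclid's algorithm: 36 = 1·25 + 11, 25 = 2·11 + 3, 11 = 3·3 + 2, 3 = 1·2 + 1; back-substituting gives 1 = 13·25 − 9·36, so 25⁻¹ ≡ 13 (mod 36).
Since g is injective, we compute g⁻¹(23): solve 25x + 34 ≡ 23 (mod 36), i.e. 25x ≡ 25 (mod 36).
Multiplying by 25⁻¹ = 13 gives x ≡ 13·25 = 325 = 9·36 + 1 ≡ 1 (mod 36).
Check: g(1) = 25·1 + 34 = 59 = 1·36 + 23 ≡ 23 (mod 36).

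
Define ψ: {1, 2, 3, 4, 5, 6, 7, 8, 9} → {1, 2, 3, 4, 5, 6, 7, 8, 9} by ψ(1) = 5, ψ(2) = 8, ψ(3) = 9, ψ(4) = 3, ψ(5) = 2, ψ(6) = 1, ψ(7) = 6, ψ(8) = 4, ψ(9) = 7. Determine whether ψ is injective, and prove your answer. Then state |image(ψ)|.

9

The values ψ(1), …, ψ(9) are 5, 8, 9, 3, 2, 1, 6, 4, 7 — all distinct.
So ψ(u) = ψ(v) only when u = v, and ψ is injective.
The image of ψ is {1, 2, 3, 4, 5, 6, 7, 8, 9}, which has 9 elements.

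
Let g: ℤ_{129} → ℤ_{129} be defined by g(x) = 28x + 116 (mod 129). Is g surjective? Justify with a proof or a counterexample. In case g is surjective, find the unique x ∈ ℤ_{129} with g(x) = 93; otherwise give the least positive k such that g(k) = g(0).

Since gcd(28, 129) = 1, 28 is invertible modulo 129. Euclid's algorithm: 129 = 4·28 + 17, 28 = 1·17 + 11, 17 = 1·11 + 6, 11 = 1·6 + 5, 6 = 1·5 + 1; back-substituting gives 1 = 106·28 − 23·129, so 28⁻¹ ≡ 106 (mod 129).
Then y ↦ 106(y − 116) is a two-sided inverse to g, so every y ∈ ℤ_{129} has a preimage.
Thus g is surjective.
Since g is surjective, we compute g⁻¹(93): solve 28x + 116 ≡ 93 (mod 129), i.e. 28x ≡ 106 (mod 129).
Multiplying by 28⁻¹ = 106 gives x ≡ 106·106 = 11236 = 87·129 + 13 ≡ 13 (mod 129).
Check: g(13) = 28·13 + 116 = 480 = 3·129 + 93 ≡ 93 (mod 129).

13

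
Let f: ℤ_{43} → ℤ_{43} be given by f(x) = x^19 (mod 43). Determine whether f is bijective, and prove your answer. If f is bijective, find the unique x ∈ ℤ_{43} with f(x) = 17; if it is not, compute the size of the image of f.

Since 43 is prime, the nonzero elements of ℤ_{43} form a cyclic group of order 42.
As gcd(19, 42) = 1, raising to the 19th power is a bijection on this group: if s^19 ≡ t^19 then (st^{−1})^19 = 1, and the only element of order dividing gcd(19, 42) = 1 is 1, so s = t.
With f(0) = 0 this makes f injective on all of ℤ_{43}, hence bijective (finite equal-size domain and codomain). In particular f is bijective.
Since f is bijective, we find the preimage of 17. The inverse of x ↦ x^19 on (ℤ_{43})^× is x ↦ x^31, because 19·31 = 589 = 14·42 + 1 ≡ 1 (mod 42) and x^{42} = 1 for x ≠ 0 (Fermat). So f⁻¹(17) = 17^31 mod 43.
Repeated squaring mod 43: 17^1 ≡ 17, 17^2 ≡ 17² = 289 ≡ 31, 17^4 ≡ 31² = 961 ≡ 15, 17^8 ≡ 15² = 225 ≡ 10, 17^16 ≡ 10² = 100 ≡ 14. Since 31 = 16 + 8 + 4 + 2 + 1, 17^31 ≡ 14·10·15·31·17: 14·10 = 140 ≡ 11, then 11·15 = 165 ≡ 36, then 36·31 = 1116 ≡ 41, then 41·17 = 697 ≡ 9. So 17^31 ≡ 9 (mod 43).
Hence f⁻¹(17) = 9.

9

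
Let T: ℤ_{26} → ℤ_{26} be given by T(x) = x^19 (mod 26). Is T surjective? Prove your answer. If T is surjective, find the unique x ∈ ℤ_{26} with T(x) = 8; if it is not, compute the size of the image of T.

Computing x^19 mod 26 for each x (by repeated squaring, reducing mod 26 at every step), the values T(0), T(1), …, T(25) are: 0, 1, 24, 3, 4, 21, 20, 19, 18, 9, 10, 15, 12, 13, 14, 11, 16, 17, 8, 7, 6, 5, 22, 23, 2, 25.
Every element of ℤ_{26} appears exactly once in this list, so T is a bijection, and in particular surjective.
Since T is surjective, we read off the preimage of 8 from the same table: T(18) = 8, so T⁻¹(8) = 18.

18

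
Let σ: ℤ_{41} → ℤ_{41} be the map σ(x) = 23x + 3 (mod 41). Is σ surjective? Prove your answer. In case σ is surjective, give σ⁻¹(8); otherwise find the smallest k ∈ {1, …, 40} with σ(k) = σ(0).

2

Since gcd(23, 41) = 1, 23 is invertible modulo 41. Euclid's algorithm: 41 = 1·23 + 18, 23 = 1·18 + 5, 18 = 3·5 + 3, 5 = 1·3 + 2, 3 = 1·2 + 1; back-substituting gives 1 = 25·23 − 14·41, so 23⁻¹ ≡ 25 (mod 41).
Then y ↦ 25(y − 3) is a two-sided inverse to σ, so every y ∈ ℤ_{41} has a preimage.
So σ is surjective.
Since σ is surjective, we compute σ⁻¹(8): solve 23x + 3 ≡ 8 (mod 41), i.e. 23x ≡ 5 (mod 41).
Multiplying by 23⁻¹ = 25 gives x ≡ 25·5 = 125 = 3·41 + 2 ≡ 2 (mod 41).
Check: σ(2) = 23·2 + 3 = 49 = 1·41 + 8 ≡ 8 (mod 41).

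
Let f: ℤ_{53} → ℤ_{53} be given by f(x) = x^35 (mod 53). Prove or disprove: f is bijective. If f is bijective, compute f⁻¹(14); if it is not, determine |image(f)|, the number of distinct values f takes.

Since 53 is prime, the nonzero elements of ℤ_{53} form a cyclic group of order 52.
As gcd(35, 52) = 1, raising to the 35th power is a bijection on this group: if a^35 ≡ b^35 then (ab^{−1})^35 = 1, and the only element of order dividing gcd(35, 52) = 1 is 1, so a = b.
With f(0) = 0 this makes f injective on all of ℤ_{53}, hence bijective (finite equal-size domain and codomain). In particular f is bijective.
Since f is bijective, we find the preimage of 14. The inverse of x ↦ x^35 on (ℤ_{53})^× is x ↦ x^3, because 35·3 = 105 = 2·52 + 1 ≡ 1 (mod 52) and x^{52} = 1 for x ≠ 0 (Fermat). So f⁻¹(14) = 14^3 mod 53.
Repeated squaring mod 53: 14^1 ≡ 14, 14^2 ≡ 14² = 196 ≡ 37. Since 3 = 2 + 1, 14^3 ≡ 37·14: 37·14 = 518 ≡ 41. So 14^3 ≡ 41 (mod 53).
Hence f⁻¹(14) = 41.

41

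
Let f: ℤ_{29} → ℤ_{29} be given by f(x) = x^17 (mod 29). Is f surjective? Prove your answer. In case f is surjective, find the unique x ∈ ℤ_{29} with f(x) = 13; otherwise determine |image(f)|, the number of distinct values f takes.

Since 29 is prime, the nonzero elements of ℤ_{29} form a cyclic group of order 28.
As gcd(17, 28) = 1, raising to the 17th power is a bijection on this group: if s^17 ≡ t^17 then (st^{−1})^17 = 1, and the only element of order dividing gcd(17, 28) = 1 is 1, so s = t.
With f(0) = 0 this makes f injective on all of ℤ_{29}, hence bijective (finite equal-size domain and codomain). In particular f is surjective.
Since f is surjective, we find the preimage of 13. The inverse of x ↦ x^17 on (ℤ_{29})^× is x ↦ x^5, because 17·5 = 85 = 3·28 + 1 ≡ 1 (mod 28) and x^{28} = 1 for x ≠ 0 (Fermat). So f⁻¹(13) = 13^5 mod 29.
Repeated squaring mod 29: 13^1 ≡ 13, 13^2 ≡ 13² = 169 ≡ 24, 13^4 ≡ 24² = 576 ≡ 25. Since 5 = 4 + 1, 13^5 ≡ 25·13: 25·13 = 325 ≡ 6. So 13^5 ≡ 6 (mod 29).
Hence f⁻¹(13) = 6.

6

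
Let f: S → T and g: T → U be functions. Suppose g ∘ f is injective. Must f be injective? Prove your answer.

Suppose f(x_1) = f(x_2). Applying g: (g ∘ f)(x_1) = (g ∘ f)(x_2). Since g ∘ f is injective, x_1 = x_2. Hence f is injective.

injective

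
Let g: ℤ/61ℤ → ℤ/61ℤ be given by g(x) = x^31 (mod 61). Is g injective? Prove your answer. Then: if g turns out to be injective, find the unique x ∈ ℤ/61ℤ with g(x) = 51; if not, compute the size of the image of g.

Since 61 is prime, the nonzero elements of ℤ/61ℤ form a cyclic group of order 60.
As gcd(31, 60) = 1, raising to the 31st power is a bijection on this group: if a^31 ≡ b^31 then (ab^{−1})^31 = 1, and the only element of order dividing gcd(31, 60) = 1 is 1, so a = b.
With g(0) = 0 this makes g injective on all of ℤ/61ℤ, hence bijective (finite equal-size domain and codomain). In particular g is injective.
Since g is injective, we find the preimage of 51. The inverse of x ↦ x^31 on (ℤ/61ℤ)^× is x ↦ x^31, because 31·31 = 961 = 16·60 + 1 ≡ 1 (mod 60) and x^{60} = 1 for x ≠ 0 (Fermat). So g⁻¹(51) = 51^31 mod 61.
Repeated squaring mod 61: 51^1 ≡ 51, 51^2 ≡ 51² = 2601 ≡ 39, 51^4 ≡ 39² = 1521 ≡ 57, 51^8 ≡ 57² = 3249 ≡ 16, 51^16 ≡ 16² = 256 ≡ 12. Since 31 = 16 + 8 + 4 + 2 + 1, 51^31 ≡ 12·16·57·39·51: 12·16 = 192 ≡ 9, then 9·57 = 513 ≡ 25, then 25·39 = 975 ≡ 60, then 60·51 = 3060 ≡ 10. So 51^31 ≡ 10 (mod 61).
Hence g⁻¹(51) = 10.

10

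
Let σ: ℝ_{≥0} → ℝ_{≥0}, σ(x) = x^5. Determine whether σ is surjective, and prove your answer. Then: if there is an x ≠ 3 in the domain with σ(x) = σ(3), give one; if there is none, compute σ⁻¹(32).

For any y ∈ ℝ_{≥0}, x = y^{1/5} ∈ ℝ_{≥0} gives σ(x) = y, so σ is surjective.
Since x ↦ x^5 is strictly increasing on ℝ_{≥0}, it is injective there, so no x ≠ 3 in the domain has σ(x) = σ(3). We therefore compute σ⁻¹(32) = 32^{1/5} = 2 (indeed 2^5 = 32).

2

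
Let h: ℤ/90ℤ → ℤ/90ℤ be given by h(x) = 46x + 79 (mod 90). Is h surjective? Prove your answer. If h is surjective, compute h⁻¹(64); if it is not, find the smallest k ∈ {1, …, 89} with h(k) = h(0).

45

Since gcd(46, 90) = 2, we have 46x ≡ 0 (mod 2) for all x, so h(x) ≡ 1 (mod 2).
But 0 ≢ 1 (mod 2), so 0 ∈ ℤ/90ℤ has no preimage. Therefore h is not surjective.
Since h is not surjective, we find the least positive k with h(k) = h(0): this means 46k ≡ 0 (mod 90), i.e. 90 ∣ 46k. Since gcd(46, 90) = 2, dividing through by 2 this holds exactly when 45 ∣ 23k, and as gcd(23, 45) = 1, exactly when 45 ∣ k.
The smallest positive such k is 45.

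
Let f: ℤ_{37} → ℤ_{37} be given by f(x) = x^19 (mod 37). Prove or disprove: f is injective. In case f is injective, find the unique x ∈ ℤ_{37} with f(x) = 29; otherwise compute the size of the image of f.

8

Since 37 is prime, the nonzero elements of ℤ_{37} form a cyclic group of order 36.
As gcd(19, 36) = 1, raising to the 19th power is a bijection on this group: if s^19 ≡ t^19 then (st^{−1})^19 = 1, and the only element of order dividing gcd(19, 36) = 1 is 1, so s = t.
With f(0) = 0 this makes f injective on all of ℤ_{37}, hence bijective (finite equal-size domain and codomain). In particular f is injective.
Since f is injective, we find the preimage of 29. The inverse of x ↦ x^19 on (ℤ_{37})^× is x ↦ x^19, because 19·19 = 361 = 10·36 + 1 ≡ 1 (mod 36) and x^{36} = 1 for x ≠ 0 (Fermat). So f⁻¹(29) = 29^19 mod 37.
Repeated squaring mod 37: 29^1 ≡ 29, 29^2 ≡ 29² = 841 ≡ 27, 29^4 ≡ 27² = 729 ≡ 26, 29^8 ≡ 26² = 676 ≡ 10, 29^16 ≡ 10² = 100 ≡ 26. Since 19 = 16 + 2 + 1, 29^19 ≡ 26·27·29: 26·27 = 702 ≡ 36, then 36·29 = 1044 ≡ 8. So 29^19 ≡ 8 (mod 37).
Hence f⁻¹(29) = 8.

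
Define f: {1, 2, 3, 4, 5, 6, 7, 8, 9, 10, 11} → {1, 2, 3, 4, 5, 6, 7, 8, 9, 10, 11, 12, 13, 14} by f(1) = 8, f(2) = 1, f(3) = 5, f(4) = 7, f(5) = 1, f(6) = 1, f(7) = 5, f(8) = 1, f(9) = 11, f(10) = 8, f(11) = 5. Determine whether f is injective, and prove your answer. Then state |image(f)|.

f(2) = 1 = f(5) with 2 ≠ 5, so f is not injective.
The image of f is {1, 5, 7, 8, 11}, which has 5 elements.

5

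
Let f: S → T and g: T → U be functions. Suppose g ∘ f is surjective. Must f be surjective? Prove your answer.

not surjective

No. Take S = {0}, T = {0, 1, 2, 3}, U = {0}, f(a) = 0 for every a ∈ S, and g(b) = 0 for every b ∈ T.
Then g ∘ f is surjective onto {0}, but 3 ∈ T has no preimage under f, so f is not surjective.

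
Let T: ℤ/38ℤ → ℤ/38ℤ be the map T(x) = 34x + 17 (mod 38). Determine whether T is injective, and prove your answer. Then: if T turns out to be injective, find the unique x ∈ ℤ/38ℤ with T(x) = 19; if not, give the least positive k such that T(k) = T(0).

19

We have gcd(34, 38) = 2 > 1. Taking s = 0 and t = 19: T(0) = 17 and T(19) = 34·19 + 17 = 663 ≡ 17 (mod 38).
So T(0) = T(19) while 0 ≠ 19, so T is not injective.
Since T is not injective, we find the least positive k with T(k) = T(0): this means 34k ≡ 0 (mod 38), i.e. 38 ∣ 34k. Since gcd(34, 38) = 2, dividing through by 2 this holds exactly when 19 ∣ 17k, and as gcd(17, 19) = 1, exactly when 19 ∣ k.
The smallest positive such k is 19.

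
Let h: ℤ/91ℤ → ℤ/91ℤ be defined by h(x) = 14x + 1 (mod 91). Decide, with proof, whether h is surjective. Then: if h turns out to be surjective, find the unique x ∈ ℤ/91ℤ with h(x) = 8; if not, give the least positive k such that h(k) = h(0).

Since gcd(14, 91) = 7, we have 14x ≡ 0 (mod 7) for all x, so h(x) ≡ 1 (mod 7).
But 0 ≢ 1 (mod 7), so 0 ∈ ℤ/91ℤ has no preimage. Hence h is not surjective.
Since h is not surjective, we find the least positive k with h(k) = h(0): this means 14k ≡ 0 (mod 91), i.e. 91 ∣ 14k. Since gcd(14, 91) = 7, dividing through by 7 this holds exactly when 13 ∣ 2k, and as gcd(2, 13) = 1, exactly when 13 ∣ k.
The smallest positive such k is 13.

13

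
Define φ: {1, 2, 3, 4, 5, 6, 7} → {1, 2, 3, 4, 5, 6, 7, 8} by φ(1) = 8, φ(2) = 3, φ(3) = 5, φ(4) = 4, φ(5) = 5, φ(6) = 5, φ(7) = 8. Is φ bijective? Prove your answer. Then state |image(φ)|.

4

φ(3) = 5 = φ(5) with 3 ≠ 5, so φ is not injective, hence not bijective.
The image of φ is {3, 4, 5, 8}, which has 4 elements.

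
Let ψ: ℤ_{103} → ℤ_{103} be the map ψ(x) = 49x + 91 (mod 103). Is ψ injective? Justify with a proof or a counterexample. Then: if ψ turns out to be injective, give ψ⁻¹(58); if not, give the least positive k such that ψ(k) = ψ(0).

If ψ(a) = ψ(b), then 49a ≡ 49b (mod 103). Because gcd(49, 103) = 1, we may cancel 49 to get a ≡ b (mod 103).
Hence ψ is injective.
We now compute 49⁻¹ mod 103 explicitly. Euclid's algorithm: 103 = 2·49 + 5, 49 = 9·5 + 4, 5 = 1·4 + 1; back-substituting gives 1 = 82·49 − 39·103, so 49⁻¹ ≡ 82 (mod 103).
Since ψ is injective, we find ψ⁻¹(58): we need 49x ≡ 58 − 91 ≡ 70 (mod 103). Using 49⁻¹ = 82: x ≡ 82·70 = 5740 = 55·103 + 75, so x = 75.
Check: ψ(75) = 49·75 + 91 = 3766 = 36·103 + 58 ≡ 58 (mod 103).

75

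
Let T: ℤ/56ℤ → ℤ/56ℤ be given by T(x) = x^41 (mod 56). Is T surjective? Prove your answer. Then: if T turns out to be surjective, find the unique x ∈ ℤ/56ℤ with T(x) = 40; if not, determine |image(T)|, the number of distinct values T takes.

T(0) = 0^41 = 0.
T(14): Repeated squaring mod 56: 14^1 ≡ 14, 14^2 ≡ 14² = 196 ≡ 28, 14^4 ≡ 28² = 784 ≡ 0, 14^8 ≡ 0² = 0, 14^16 ≡ 0² = 0, 14^32 ≡ 0² = 0. Since 41 = 32 + 8 + 1, 14^41 ≡ 0·0·14: 0·0 = 0, then 0·14 = 0. So 14^41 ≡ 0 (mod 56).
So T(0) = T(14) = 0 while 0 ≠ 14, thus T is not injective.
A non-injective map from the 56-element set ℤ/56ℤ to itself takes at most 55 distinct values, so it cannot be surjective. Therefore T is not surjective.
Since T is not surjective, we determine |image(T)|. Computing x^41 mod 56 for each x (by repeated squaring, reducing mod 56 at every step), the values T(0), T(1), …, T(55) are: 0, 1, 32, 19, 16, 45, 48, 7, 8, 25, 40, 51, 24, 13, 0, 15, 32, 33, 16, 3, 48, 21, 8, 39, 40, 9, 24, 27, 0, 29, 32, 47, 16, 17, 48, 35, 8, 53, 40, 23, 24, 41, 0, 43, 32, 5, 16, 31, 48, 49, 8, 11, 40, 37, 24, 55.
The distinct values are {0, 1, 3, 5, 7, 8, 9, 11, 13, 15, 16, 17, 19, 21, 23, 24, 25, 27, 29, 31, 32, 33, 35, 37, 39, 40, 41, 43, 45, 47, 48, 49, 51, 53, 55}; there are 35 of them.

35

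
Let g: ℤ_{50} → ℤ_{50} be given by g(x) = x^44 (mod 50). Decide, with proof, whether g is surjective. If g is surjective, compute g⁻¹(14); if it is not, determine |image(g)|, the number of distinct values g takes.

12

g(1) = 1^44 = 1.
g(7): Repeated squaring mod 50: 7^1 ≡ 7, 7^2 ≡ 7² = 49, 7^4 ≡ 49² = 2401 ≡ 1, 7^8 ≡ 1² = 1, 7^16 ≡ 1² = 1, 7^32 ≡ 1² = 1. Since 44 = 32 + 8 + 4, 7^44 ≡ 1·1·1: 1·1 = 1, then 1·1 = 1. So 7^44 ≡ 1 (mod 50).
So g(1) = g(7) = 1 while 1 ≠ 7, therefore g is not injective.
A non-injective map from the 50-element set ℤ_{50} to itself takes at most 49 distinct values, so it cannot be surjective. Hence g is not surjective.
Since g is not surjective, we determine |image(g)|. Computing x^44 mod 50 for each x (by repeated squaring, reducing mod 50 at every step), the values g(0), g(1), …, g(49) are: 0, 1, 16, 31, 6, 25, 46, 1, 46, 11, 0, 41, 36, 11, 16, 25, 36, 21, 26, 21, 0, 31, 6, 41, 26, 25, 26, 41, 6, 31, 0, 21, 26, 21, 36, 25, 16, 11, 36, 41, 0, 11, 46, 1, 46, 25, 6, 31, 16, 1.
The distinct values are {0, 1, 6, 11, 16, 21, 25, 26, 31, 36, 41, 46}; there are 12 of them.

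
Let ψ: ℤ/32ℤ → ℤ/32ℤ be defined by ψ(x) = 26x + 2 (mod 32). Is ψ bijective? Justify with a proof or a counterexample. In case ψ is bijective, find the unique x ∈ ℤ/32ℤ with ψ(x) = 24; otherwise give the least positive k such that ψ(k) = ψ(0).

16

By definition, ψ is injective if ψ(s) = ψ(t) implies s = t.
We have gcd(26, 32) = 2 > 1. Taking s = 0 and t = 16: ψ(0) = 2 and ψ(16) = 26·16 + 2 = 418 ≡ 2 (mod 32).
So ψ(0) = ψ(16) while 0 ≠ 16, thus ψ is not injective, hence not bijective.
Since ψ is not bijective, we find the least positive k with ψ(k) = ψ(0): this means 26k ≡ 0 (mod 32), i.e. 32 ∣ 26k. Since gcd(26, 32) = 2, dividing through by 2 this holds exactly when 16 ∣ 13k, and as gcd(13, 16) = 1, exactly when 16 ∣ k.
The smallest positive such k is 16.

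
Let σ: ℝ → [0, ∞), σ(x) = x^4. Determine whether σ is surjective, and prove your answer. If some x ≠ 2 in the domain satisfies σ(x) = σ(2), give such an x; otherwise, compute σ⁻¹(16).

For any y ∈ [0, ∞), x = y^{1/4} ∈ ℝ satisfies x^4 = y, so σ is surjective.
For the follow-up, such an x exists: taking x = −2 ∈ ℝ gives σ(−2) = 16 = σ(2) with −2 ≠ 2.

-2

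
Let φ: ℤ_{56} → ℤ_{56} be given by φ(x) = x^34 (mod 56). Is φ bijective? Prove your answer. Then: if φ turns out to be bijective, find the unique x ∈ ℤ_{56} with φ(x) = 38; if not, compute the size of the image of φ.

8

φ(6): Repeated squaring mod 56: 6^1 ≡ 6, 6^2 ≡ 6² = 36, 6^4 ≡ 36² = 1296 ≡ 8, 6^8 ≡ 8² = 64 ≡ 8, 6^16 ≡ 8² = 64 ≡ 8, 6^32 ≡ 8² = 64 ≡ 8. Since 34 = 32 + 2, 6^34 ≡ 8·36: 8·36 = 288 ≡ 8. So 6^34 ≡ 8 (mod 56).
φ(8): Repeated squaring mod 56: 8^1 ≡ 8, 8^2 ≡ 8² = 64 ≡ 8, 8^4 ≡ 8² = 64 ≡ 8, 8^8 ≡ 8² = 64 ≡ 8, 8^16 ≡ 8² = 64 ≡ 8, 8^32 ≡ 8² = 64 ≡ 8. Since 34 = 32 + 2, 8^34 ≡ 8·8: 8·8 = 64 ≡ 8. So 8^34 ≡ 8 (mod 56).
So φ(6) = φ(8) = 8 while 6 ≠ 8, so φ is not injective, hence not bijective.
Since φ is not bijective, we determine |image(φ)|. Computing x^34 mod 56 for each x (by repeated squaring, reducing mod 56 at every step), the values φ(0), φ(1), …, φ(55) are: 0, 1, 16, 25, 32, 9, 8, 49, 8, 9, 32, 25, 16, 1, 0, 1, 16, 25, 32, 9, 8, 49, 8, 9, 32, 25, 16, 1, 0, 1, 16, 25, 32, 9, 8, 49, 8, 9, 32, 25, 16, 1, 0, 1, 16, 25, 32, 9, 8, 49, 8, 9, 32, 25, 16, 1.
The distinct values are {0, 1, 8, 9, 16, 25, 32, 49}; there are 8 of them.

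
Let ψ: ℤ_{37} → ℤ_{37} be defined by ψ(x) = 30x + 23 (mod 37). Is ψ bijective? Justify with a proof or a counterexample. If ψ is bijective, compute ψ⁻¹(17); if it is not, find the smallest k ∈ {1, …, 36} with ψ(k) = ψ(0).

Recall that injectivity means: for all x_1, x_2 in the domain, ψ(x_1) = ψ(x_2) implies x_1 = x_2.
If ψ(x_1) = ψ(x_2), then 30x_1 ≡ 30x_2 (mod 37). Because gcd(30, 37) = 1, we may cancel 30 to get x_1 ≡ x_2 (mod 37).
We now compute 30⁻¹ mod 37 explicitly. Euclid's algorithm: 37 = 1·30 + 7, 30 = 4·7 + 2, 7 = 3·2 + 1; back-substituting gives 1 = 21·30 − 17·37, so 30⁻¹ ≡ 21 (mod 37).
Then y ↦ 21(y − 23) is a two-sided inverse to ψ, so every y ∈ ℤ_{37} has a preimage.
Thus ψ is bijective.
Since ψ is bijective, we compute ψ⁻¹(17): solve 30x + 23 ≡ 17 (mod 37), i.e. 30x ≡ 31 (mod 37).
Multiplying by 30⁻¹ = 21 gives x ≡ 21·31 = 651 = 17·37 + 22 ≡ 22 (mod 37).
Check: ψ(22) = 30·22 + 23 = 683 = 18·37 + 17 ≡ 17 (mod 37).

22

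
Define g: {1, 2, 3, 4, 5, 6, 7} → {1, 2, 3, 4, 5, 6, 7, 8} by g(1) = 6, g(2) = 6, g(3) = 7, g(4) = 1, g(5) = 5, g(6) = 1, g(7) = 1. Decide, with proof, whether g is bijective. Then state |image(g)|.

g(1) = 6 = g(2) with 1 ≠ 2, so g is not injective, hence not bijective.
The image of g is {1, 5, 6, 7}, which has 4 elements.

4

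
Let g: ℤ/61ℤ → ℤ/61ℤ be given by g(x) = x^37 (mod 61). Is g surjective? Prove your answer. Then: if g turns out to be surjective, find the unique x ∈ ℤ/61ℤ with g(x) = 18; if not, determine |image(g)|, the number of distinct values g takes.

Since 61 is prime, the nonzero elements of ℤ/61ℤ form a cyclic group of order 60.
As gcd(37, 60) = 1, raising to the 37th power is a bijection on this group: if u^37 ≡ v^37 then (uv^{−1})^37 = 1, and the only element of order dividing gcd(37, 60) = 1 is 1, so u = v.
With g(0) = 0 this makes g injective on all of ℤ/61ℤ, hence bijective (finite equal-size domain and codomain). In particular g is surjective.
Since g is surjective, we find the preimage of 18. The inverse of x ↦ x^37 on (ℤ/61ℤ)^× is x ↦ x^13, because 37·13 = 481 = 8·60 + 1 ≡ 1 (mod 60) and x^{60} = 1 for x ≠ 0 (Fermat). So g⁻¹(18) = 18^13 mod 61.
Repeated squaring mod 61: 18^1 ≡ 18, 18^2 ≡ 18² = 324 ≡ 19, 18^4 ≡ 19² = 361 ≡ 56, 18^8 ≡ 56² = 3136 ≡ 25. Since 13 = 8 + 4 + 1, 18^13 ≡ 25·56·18: 25·56 = 1400 ≡ 58, then 58·18 = 1044 ≡ 7. So 18^13 ≡ 7 (mod 61).
Hence g⁻¹(18) = 7.

7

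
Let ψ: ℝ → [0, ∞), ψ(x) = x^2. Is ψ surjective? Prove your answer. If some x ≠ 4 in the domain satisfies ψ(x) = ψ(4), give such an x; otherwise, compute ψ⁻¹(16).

For any y ∈ [0, ∞), x = y^{1/2} ∈ ℝ satisfies x^2 = y, so ψ is surjective.
For the follow-up, such an x exists: taking x = −4 ∈ ℝ gives ψ(−4) = 16 = ψ(4) with −4 ≠ 4.

-4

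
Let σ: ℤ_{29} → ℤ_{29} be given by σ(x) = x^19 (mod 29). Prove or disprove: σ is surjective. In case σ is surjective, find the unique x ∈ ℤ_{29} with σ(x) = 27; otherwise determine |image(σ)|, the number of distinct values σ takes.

21

Since 29 is prime, the nonzero elements of ℤ_{29} form a cyclic group of order 28.
As gcd(19, 28) = 1, raising to the 19th power is a bijection on this group: if x_1^19 ≡ x_2^19 then (x_1x_2^{−1})^19 = 1, and the only element of order dividing gcd(19, 28) = 1 is 1, so x_1 = x_2.
With σ(0) = 0 this makes σ injective on all of ℤ_{29}, hence bijective (finite equal-size domain and codomain). In particular σ is surjective.
Since σ is surjective, we find the preimage of 27. The inverse of x ↦ x^19 on (ℤ_{29})^× is x ↦ x^3, because 19·3 = 57 = 2·28 + 1 ≡ 1 (mod 28) and x^{28} = 1 for x ≠ 0 (Fermat). So σ⁻¹(27) = 27^3 mod 29.
Repeated squaring mod 29: 27^1 ≡ 27, 27^2 ≡ 27² = 729 ≡ 4. Since 3 = 2 + 1, 27^3 ≡ 4·27: 4·27 = 108 ≡ 21. So 27^3 ≡ 21 (mod 29).
Hence σ⁻¹(27) = 21.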